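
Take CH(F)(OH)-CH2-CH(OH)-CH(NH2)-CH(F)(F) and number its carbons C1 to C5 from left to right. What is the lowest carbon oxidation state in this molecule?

Count +1 for every bond to an atom more electronegative than carbon and −1 for every bond to one less electronegative; C–C bonds are 0. Tallying each carbon:
C1: 1C, 1H, 1O, 1F → 0 − 1 + 1 + 1 = +1
C2: 2C, 2H → 0 − 2 = -2
C3: 2C, 1H, 1O → 0 − 1 + 1 = 0
C4: 2C, 1H, 1N → 0 − 1 + 1 = 0
C5: 1C, 1H, 2F → 0 − 1 + 2 = +1
The lowest value is -2.

-2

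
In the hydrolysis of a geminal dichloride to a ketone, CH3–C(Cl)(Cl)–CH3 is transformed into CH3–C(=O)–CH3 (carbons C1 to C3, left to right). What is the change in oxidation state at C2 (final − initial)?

0

Before: C2 has 2 bonds to C, 2 bonds to Cl → oxidation state +2.
After: C2 has 2 bonds to C, 2 bonds to O → oxidation state +2.
Δ = +2 − (+2) = 0, so no net redox change at C2.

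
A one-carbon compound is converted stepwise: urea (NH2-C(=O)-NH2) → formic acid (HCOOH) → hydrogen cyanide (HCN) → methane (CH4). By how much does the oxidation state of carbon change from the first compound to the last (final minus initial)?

-8

Carbon oxidation states along the series — urea: +4, formic acid: +2, hydrogen cyanide: +2, methane: -4.
Net change = -4 − (+4) = -8.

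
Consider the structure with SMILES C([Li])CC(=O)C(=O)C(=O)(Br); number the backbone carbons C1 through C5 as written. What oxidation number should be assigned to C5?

C5 has one bond to C (0), a double bond to O (2×+1 = +2), one bond to Br (+1).
Oxidation state = 0 + 2 + 1 = +3.

+3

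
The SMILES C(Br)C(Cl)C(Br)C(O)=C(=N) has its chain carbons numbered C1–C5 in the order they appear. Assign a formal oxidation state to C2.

Each bond to a more electronegative atom (O, N, halogen) counts +1, each bond to a less electronegative atom (H, metal, B, Si) counts −1, and each C–C bond counts 0.
C2 has one bond to C (0), one bond to C (0), one bond to Cl (+1), one bond to H (-1).
Oxidation state = 0 + 0 + 1 − 1 = 0.

0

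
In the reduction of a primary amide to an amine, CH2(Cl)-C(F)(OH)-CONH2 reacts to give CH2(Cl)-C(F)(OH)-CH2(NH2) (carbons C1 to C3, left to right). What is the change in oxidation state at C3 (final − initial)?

-4

Before: C3 has 1 bond to C, 2 bonds to O, 1 bond to N → oxidation state +3.
After: C3 has 1 bond to C, 2 bonds to H, 1 bond to N → oxidation state -1.
Δ = -1 − (+3) = -4, so this is a reduction at C3.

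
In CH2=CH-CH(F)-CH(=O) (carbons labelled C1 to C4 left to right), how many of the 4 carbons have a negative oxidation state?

2

Each bond to a more electronegative atom (O, N, halogen) counts +1, each bond to a less electronegative atom (H, metal, B, Si) counts −1, and each C–C bond counts 0. Tallying each carbon:
C1: 2C, 2H → 0 − 2 = -2
C2: 3C, 1H → 0 − 1 = -1
C3: 2C, 1H, 1F → 0 − 1 + 1 = 0
C4: 1C, 1H, 2O → 0 − 1 + 2 = +1
2 carbons (C1, C2) meet the condition.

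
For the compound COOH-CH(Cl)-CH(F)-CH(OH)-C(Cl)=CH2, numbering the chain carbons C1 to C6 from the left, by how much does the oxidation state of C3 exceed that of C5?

C3: 2C, 1H, 1F → 0 − 1 + 1 = 0
C5: 3C, 1Cl → 0 + 1 = +1
Difference: 0 − (+1) = -1.

-1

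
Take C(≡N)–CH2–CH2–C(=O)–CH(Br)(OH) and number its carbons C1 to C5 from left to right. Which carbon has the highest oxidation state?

C1

Assign +1 per bond to O/N/halogen, −1 per bond to H or an electropositive element, and 0 per bond to carbon. Tallying each carbon:
C1: 1C, 3N → 0 + 3 = +3
C2: 2C, 2H → 0 − 2 = -2
C3: 2C, 2H → 0 − 2 = -2
C4: 2C, 2O → 0 + 2 = +2
C5: 1C, 1H, 1O, 1Br → 0 − 1 + 1 + 1 = +1
The most oxidised carbon is C1 at +3.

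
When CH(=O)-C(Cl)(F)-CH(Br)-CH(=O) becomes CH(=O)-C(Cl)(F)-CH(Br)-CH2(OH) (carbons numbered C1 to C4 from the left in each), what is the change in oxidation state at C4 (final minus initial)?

-2

Before: C4 has 1 bond to C, 1 bond to H, 2 bonds to O → oxidation state +1.
After: C4 has 1 bond to C, 2 bonds to H, 1 bond to O → oxidation state -1.
Δ = -1 − (+1) = -2, so this is a reduction at C4.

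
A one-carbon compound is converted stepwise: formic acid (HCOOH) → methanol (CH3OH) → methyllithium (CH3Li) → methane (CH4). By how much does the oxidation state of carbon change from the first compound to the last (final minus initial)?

-6

Carbon oxidation states along the series — formic acid: +2, methanol: -2, methyllithium: -4, methane: -4.
Net change = -4 − (+2) = -6.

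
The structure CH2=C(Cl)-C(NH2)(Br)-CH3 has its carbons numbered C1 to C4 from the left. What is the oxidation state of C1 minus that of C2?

C1: 2C, 2H → 0 − 2 = -2
C2: 3C, 1Cl → 0 + 1 = +1
Difference: -2 − (+1) = -3.

-3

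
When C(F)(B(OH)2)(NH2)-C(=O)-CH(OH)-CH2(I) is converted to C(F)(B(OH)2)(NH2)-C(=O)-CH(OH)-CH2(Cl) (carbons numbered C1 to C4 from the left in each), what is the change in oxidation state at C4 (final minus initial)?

Before: C4 has 1 bond to C, 2 bonds to H, 1 bond to I → oxidation state -1.
After: C4 has 1 bond to C, 2 bonds to H, 1 bond to Cl → oxidation state -1.
Δ = -1 − (-1) = 0, so no net redox change at C4.

0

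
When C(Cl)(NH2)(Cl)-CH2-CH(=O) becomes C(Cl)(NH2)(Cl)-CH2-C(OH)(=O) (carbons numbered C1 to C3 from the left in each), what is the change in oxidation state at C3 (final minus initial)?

Before: C3 has 1 bond to C, 1 bond to H, 2 bonds to O → oxidation state +1.
After: C3 has 1 bond to C, 3 bonds to O → oxidation state +3.
Δ = +3 − (+1) = +2, so this is an oxidation at C3.

+2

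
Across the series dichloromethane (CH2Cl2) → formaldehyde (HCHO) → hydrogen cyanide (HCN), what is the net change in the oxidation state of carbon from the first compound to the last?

+2

Carbon oxidation states along the series — dichloromethane: 0, formaldehyde: 0, hydrogen cyanide: +2.
Net change = +2 − (0) = +2.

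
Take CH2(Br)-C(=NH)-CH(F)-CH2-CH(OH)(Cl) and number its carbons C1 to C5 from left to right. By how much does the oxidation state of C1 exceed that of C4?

+1

C1: 1C, 2H, 1Br → 0 − 2 + 1 = -1
C4: 2C, 2H → 0 − 2 = -2
Difference: -1 − (-2) = +1.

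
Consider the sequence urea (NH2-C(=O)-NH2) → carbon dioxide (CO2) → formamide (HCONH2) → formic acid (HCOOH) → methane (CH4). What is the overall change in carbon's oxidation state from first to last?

Carbon oxidation states along the series — urea: +4, carbon dioxide: +4, formamide: +2, formic acid: +2, methane: -4.
Net change = -4 − (+4) = -8.

-8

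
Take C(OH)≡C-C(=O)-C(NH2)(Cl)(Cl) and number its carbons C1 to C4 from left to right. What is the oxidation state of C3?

C3 has one bond to C (0), one bond to C (0), a double bond to O (2×+1 = +2).
Oxidation state = 0 + 0 + 2 = +2.

+2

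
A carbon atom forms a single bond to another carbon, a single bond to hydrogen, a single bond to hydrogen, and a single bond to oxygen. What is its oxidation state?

Count +1 for every bond to an atom more electronegative than carbon and −1 for every bond to one less electronegative; C–C bonds are 0.
The carbon has one bond to C (0), one bond to H (-1), one bond to O (+1), one bond to H (-1).
Oxidation state = 0 − 1 + 1 − 1 = -1.

-1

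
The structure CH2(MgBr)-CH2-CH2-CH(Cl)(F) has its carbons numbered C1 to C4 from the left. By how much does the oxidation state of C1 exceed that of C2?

C1: 1C, 2H, 1Mg → 0 − 2 − 1 = -3
C2: 2C, 2H → 0 − 2 = -2
Difference: -3 − (-2) = -1.

-1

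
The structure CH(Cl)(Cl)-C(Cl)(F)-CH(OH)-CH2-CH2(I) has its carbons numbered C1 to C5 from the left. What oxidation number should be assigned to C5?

C5 has one bond to C (0), one bond to H (-1), one bond to H (-1), one bond to I (+1).
Oxidation state = 0 − 1 − 1 + 1 = -1.

-1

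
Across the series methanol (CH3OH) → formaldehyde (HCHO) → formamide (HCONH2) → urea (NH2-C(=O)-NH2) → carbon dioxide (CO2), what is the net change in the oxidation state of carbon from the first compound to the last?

+6

Carbon oxidation states along the series — methanol: -2, formaldehyde: 0, formamide: +2, urea: +4, carbon dioxide: +4.
Net change = +4 − (-2) = +6.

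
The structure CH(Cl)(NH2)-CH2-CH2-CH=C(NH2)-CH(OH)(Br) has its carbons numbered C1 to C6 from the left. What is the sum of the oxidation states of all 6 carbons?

Tallying each carbon's bonds:
C1: 1C, 1H, 1N, 1Cl → 0 − 1 + 1 + 1 = +1
C2: 2C, 2H → 0 − 2 = -2
C3: 2C, 2H → 0 − 2 = -2
C4: 3C, 1H → 0 − 1 = -1
C5: 3C, 1N → 0 + 1 = +1
C6: 1C, 1H, 1O, 1Br → 0 − 1 + 1 + 1 = +1
Sum = +1 − 2 − 2 − 1 + 1 + 1 = -2.

-2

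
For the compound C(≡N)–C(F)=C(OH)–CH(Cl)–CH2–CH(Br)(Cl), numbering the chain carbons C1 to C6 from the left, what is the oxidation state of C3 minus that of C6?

0

C3: 3C, 1O → 0 + 1 = +1
C6: 1C, 1H, 1Cl, 1Br → 0 − 1 + 1 + 1 = +1
Difference: +1 − (+1) = 0.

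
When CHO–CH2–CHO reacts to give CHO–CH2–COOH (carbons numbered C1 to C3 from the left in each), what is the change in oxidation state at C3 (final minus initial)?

Before: C3 has 1 bond to C, 1 bond to H, 2 bonds to O → oxidation state +1.
After: C3 has 1 bond to C, 3 bonds to O → oxidation state +3.
Δ = +3 − (+1) = +2, so this is an oxidation at C3.

+2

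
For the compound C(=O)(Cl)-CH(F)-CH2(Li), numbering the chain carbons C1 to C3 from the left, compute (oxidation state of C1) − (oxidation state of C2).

+3

C1: 1C, 2O, 1Cl → 0 + 2 + 1 = +3
C2: 2C, 1H, 1F → 0 − 1 + 1 = 0
Difference: +3 − (0) = +3.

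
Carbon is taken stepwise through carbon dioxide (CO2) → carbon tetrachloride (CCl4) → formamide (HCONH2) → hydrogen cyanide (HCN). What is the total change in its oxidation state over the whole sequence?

-2

Carbon oxidation states along the series — carbon dioxide: +4, carbon tetrachloride: +4, formamide: +2, hydrogen cyanide: +2.
Net change = +2 − (+4) = -2.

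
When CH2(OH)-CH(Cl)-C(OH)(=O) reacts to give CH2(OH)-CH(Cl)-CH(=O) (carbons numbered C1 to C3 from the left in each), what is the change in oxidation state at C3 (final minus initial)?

Before: C3 has 1 bond to C, 3 bonds to O → oxidation state +3.
After: C3 has 1 bond to C, 1 bond to H, 2 bonds to O → oxidation state +1.
Δ = +1 − (+3) = -2, so this is a reduction at C3.

-2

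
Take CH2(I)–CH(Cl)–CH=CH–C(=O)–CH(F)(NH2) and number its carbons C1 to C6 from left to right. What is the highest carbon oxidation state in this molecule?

Each bond to a more electronegative atom (O, N, halogen) counts +1, each bond to a less electronegative atom (H, metal, B, Si) counts −1, and each C–C bond counts 0. Tallying each carbon:
C1: 1C, 2H, 1I → 0 − 2 + 1 = -1
C2: 2C, 1H, 1Cl → 0 − 1 + 1 = 0
C3: 3C, 1H → 0 − 1 = -1
C4: 3C, 1H → 0 − 1 = -1
C5: 2C, 2O → 0 + 2 = +2
C6: 1C, 1H, 1N, 1F → 0 − 1 + 1 + 1 = +1
The highest value is +2.

+2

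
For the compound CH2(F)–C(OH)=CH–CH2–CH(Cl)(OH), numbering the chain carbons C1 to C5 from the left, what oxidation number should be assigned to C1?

C1 has one bond to C (0), one bond to H (-1), one bond to H (-1), one bond to F (+1).
Oxidation state = 0 − 1 − 1 + 1 = -1.

-1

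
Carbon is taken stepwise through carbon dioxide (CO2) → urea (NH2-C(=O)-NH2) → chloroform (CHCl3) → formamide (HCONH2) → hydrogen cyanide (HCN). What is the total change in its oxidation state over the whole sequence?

Carbon oxidation states along the series — carbon dioxide: +4, urea: +4, chloroform: +2, formamide: +2, hydrogen cyanide: +2.
Net change = +2 − (+4) = -2.

-2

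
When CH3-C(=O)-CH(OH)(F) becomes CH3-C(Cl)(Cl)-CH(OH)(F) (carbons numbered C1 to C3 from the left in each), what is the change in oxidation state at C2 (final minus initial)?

0

Before: C2 has 2 bonds to C, 2 bonds to O → oxidation state +2.
After: C2 has 2 bonds to C, 2 bonds to Cl → oxidation state +2.
Δ = +2 − (+2) = 0, so no net redox change at C2.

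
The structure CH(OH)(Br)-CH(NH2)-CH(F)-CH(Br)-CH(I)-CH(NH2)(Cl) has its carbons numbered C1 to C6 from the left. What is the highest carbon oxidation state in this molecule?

Tallying each carbon's bonds:
C1: 1C, 1H, 1O, 1Br → 0 − 1 + 1 + 1 = +1
C2: 2C, 1H, 1N → 0 − 1 + 1 = 0
C3: 2C, 1H, 1F → 0 − 1 + 1 = 0
C4: 2C, 1H, 1Br → 0 − 1 + 1 = 0
C5: 2C, 1H, 1I → 0 − 1 + 1 = 0
C6: 1C, 1H, 1N, 1Cl → 0 − 1 + 1 + 1 = +1
The highest value is +1.

+1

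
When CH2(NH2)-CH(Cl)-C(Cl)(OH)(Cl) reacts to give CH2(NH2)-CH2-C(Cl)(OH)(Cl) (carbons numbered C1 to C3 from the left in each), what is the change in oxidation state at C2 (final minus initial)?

-2

Before: C2 has 2 bonds to C, 1 bond to H, 1 bond to Cl → oxidation state 0.
After: C2 has 2 bonds to C, 2 bonds to H → oxidation state -2.
Δ = -2 − (0) = -2, so this is a reduction at C2.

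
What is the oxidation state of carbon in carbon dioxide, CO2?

+4

The carbon has a double bond to O (2×+1 = +2), a double bond to O (2×+1 = +2).
Oxidation state = +2 + 2 = +4.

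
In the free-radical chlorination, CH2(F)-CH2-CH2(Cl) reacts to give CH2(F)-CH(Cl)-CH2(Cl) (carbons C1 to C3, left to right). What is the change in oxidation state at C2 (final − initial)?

+2

Before: C2 has 2 bonds to C, 2 bonds to H → oxidation state -2.
After: C2 has 2 bonds to C, 1 bond to H, 1 bond to Cl → oxidation state 0.
Δ = 0 − (-2) = +2, so this is an oxidation at C2.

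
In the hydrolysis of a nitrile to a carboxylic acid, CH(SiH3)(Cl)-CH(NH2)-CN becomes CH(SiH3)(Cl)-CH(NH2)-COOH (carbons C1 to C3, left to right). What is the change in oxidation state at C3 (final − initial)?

0

Before: C3 has 1 bond to C, 3 bonds to N → oxidation state +3.
After: C3 has 1 bond to C, 3 bonds to O → oxidation state +3.
Δ = +3 − (+3) = 0, so no net redox change at C3.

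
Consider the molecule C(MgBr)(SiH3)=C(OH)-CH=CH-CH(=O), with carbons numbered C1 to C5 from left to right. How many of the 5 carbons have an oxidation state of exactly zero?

Assign +1 per bond to O/N/halogen, −1 per bond to H or an electropositive element, and 0 per bond to carbon. Tallying each carbon:
C1: 2C, 1Mg, 1Si → 0 − 1 − 1 = -2
C2: 3C, 1O → 0 + 1 = +1
C3: 3C, 1H → 0 − 1 = -1
C4: 3C, 1H → 0 − 1 = -1
C5: 1C, 1H, 2O → 0 − 1 + 2 = +1
0 carbons meet the condition.

0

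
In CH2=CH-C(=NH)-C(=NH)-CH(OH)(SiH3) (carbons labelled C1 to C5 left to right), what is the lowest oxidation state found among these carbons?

Assign +1 per bond to O/N/halogen, −1 per bond to H or an electropositive element, and 0 per bond to carbon. Tallying each carbon:
C1: 2C, 2H → 0 − 2 = -2
C2: 3C, 1H → 0 − 1 = -1
C3: 2C, 2N → 0 + 2 = +2
C4: 2C, 2N → 0 + 2 = +2
C5: 1C, 1H, 1O, 1Si → 0 − 1 + 1 − 1 = -1
The lowest value is -2.

-2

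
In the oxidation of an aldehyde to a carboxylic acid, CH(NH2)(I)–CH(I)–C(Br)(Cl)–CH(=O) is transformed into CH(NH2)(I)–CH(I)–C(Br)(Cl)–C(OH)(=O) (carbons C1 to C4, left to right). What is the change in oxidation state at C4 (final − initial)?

Before: C4 has 1 bond to C, 1 bond to H, 2 bonds to O → oxidation state +1.
After: C4 has 1 bond to C, 3 bonds to O → oxidation state +3.
Δ = +3 − (+1) = +2, so this is an oxidation at C4.

+2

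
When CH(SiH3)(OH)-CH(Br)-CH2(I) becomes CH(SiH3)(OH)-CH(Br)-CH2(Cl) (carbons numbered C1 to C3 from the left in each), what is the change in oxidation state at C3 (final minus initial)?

Before: C3 has 1 bond to C, 2 bonds to H, 1 bond to I → oxidation state -1.
After: C3 has 1 bond to C, 2 bonds to H, 1 bond to Cl → oxidation state -1.
Δ = -1 − (-1) = 0, so no net redox change at C3.

0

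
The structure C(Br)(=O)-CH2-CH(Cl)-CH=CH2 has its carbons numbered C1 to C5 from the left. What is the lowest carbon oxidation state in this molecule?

-2

Each bond to a more electronegative atom (O, N, halogen) counts +1, each bond to a less electronegative atom (H, metal, B, Si) counts −1, and each C–C bond counts 0. Tallying each carbon:
C1: 1C, 2O, 1Br → 0 + 2 + 1 = +3
C2: 2C, 2H → 0 − 2 = -2
C3: 2C, 1H, 1Cl → 0 − 1 + 1 = 0
C4: 3C, 1H → 0 − 1 = -1
C5: 2C, 2H → 0 − 2 = -2
The lowest value is -2.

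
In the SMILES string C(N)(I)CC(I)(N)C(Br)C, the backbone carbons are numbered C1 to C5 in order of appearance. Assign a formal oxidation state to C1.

C1 has one bond to C (0), one bond to N (+1), one bond to H (-1), one bond to I (+1).
Oxidation state = 0 + 1 − 1 + 1 = +1.

+1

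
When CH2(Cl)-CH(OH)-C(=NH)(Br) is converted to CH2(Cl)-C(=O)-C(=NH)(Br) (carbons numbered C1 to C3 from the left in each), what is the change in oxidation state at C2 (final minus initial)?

Before: C2 has 2 bonds to C, 1 bond to H, 1 bond to O → oxidation state 0.
After: C2 has 2 bonds to C, 2 bonds to O → oxidation state +2.
Δ = +2 − (0) = +2, so this is an oxidation at C2.

+2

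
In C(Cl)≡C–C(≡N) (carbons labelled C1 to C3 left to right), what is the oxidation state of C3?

+3

Assign +1 per bond to O/N/halogen, −1 per bond to H or an electropositive element, and 0 per bond to carbon.
C3 has one bond to C (0), a triple bond to N (3×+1 = +3).
Oxidation state = 0 + 3 = +3.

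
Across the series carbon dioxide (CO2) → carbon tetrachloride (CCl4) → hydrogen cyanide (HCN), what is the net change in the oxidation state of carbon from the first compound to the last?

-2

Carbon oxidation states along the series — carbon dioxide: +4, carbon tetrachloride: +4, hydrogen cyanide: +2.
Net change = +2 − (+4) = -2.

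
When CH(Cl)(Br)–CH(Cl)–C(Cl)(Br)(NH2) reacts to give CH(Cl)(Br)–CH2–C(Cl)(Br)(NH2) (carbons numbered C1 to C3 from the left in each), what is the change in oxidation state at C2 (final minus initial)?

Before: C2 has 2 bonds to C, 1 bond to H, 1 bond to Cl → oxidation state 0.
After: C2 has 2 bonds to C, 2 bonds to H → oxidation state -2.
Δ = -2 − (0) = -2, so this is a reduction at C2.

-2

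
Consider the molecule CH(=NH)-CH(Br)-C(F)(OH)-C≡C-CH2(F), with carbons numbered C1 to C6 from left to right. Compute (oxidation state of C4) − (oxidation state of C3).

-2

C4: 4C → 0 = 0
C3: 2C, 1O, 1F → 0 + 1 + 1 = +2
Difference: 0 − (+2) = -2.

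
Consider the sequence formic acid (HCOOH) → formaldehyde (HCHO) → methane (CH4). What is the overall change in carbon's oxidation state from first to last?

-6

Carbon oxidation states along the series — formic acid: +2, formaldehyde: 0, methane: -4.
Net change = -4 − (+2) = -6.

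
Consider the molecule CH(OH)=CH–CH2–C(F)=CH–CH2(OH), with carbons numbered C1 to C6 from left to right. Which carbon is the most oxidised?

C4

Tallying each carbon's bonds:
C1: 2C, 1H, 1O → 0 − 1 + 1 = 0
C2: 3C, 1H → 0 − 1 = -1
C3: 2C, 2H → 0 − 2 = -2
C4: 3C, 1F → 0 + 1 = +1
C5: 3C, 1H → 0 − 1 = -1
C6: 1C, 2H, 1O → 0 − 2 + 1 = -1
The most oxidised carbon is C4 at +1.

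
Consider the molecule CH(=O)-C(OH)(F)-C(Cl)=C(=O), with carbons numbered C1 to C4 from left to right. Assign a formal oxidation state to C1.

+1

C1 has one bond to C (0), a double bond to O (2×+1 = +2), one bond to H (-1).
Oxidation state = 0 + 2 − 1 = +1.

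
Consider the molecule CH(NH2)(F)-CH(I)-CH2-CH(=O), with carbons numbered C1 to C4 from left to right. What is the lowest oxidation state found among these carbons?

Count +1 for every bond to an atom more electronegative than carbon and −1 for every bond to one less electronegative; C–C bonds are 0. Tallying each carbon:
C1: 1C, 1H, 1N, 1F → 0 − 1 + 1 + 1 = +1
C2: 2C, 1H, 1I → 0 − 1 + 1 = 0
C3: 2C, 2H → 0 − 2 = -2
C4: 1C, 1H, 2O → 0 − 1 + 2 = +1
The lowest value is -2.

-2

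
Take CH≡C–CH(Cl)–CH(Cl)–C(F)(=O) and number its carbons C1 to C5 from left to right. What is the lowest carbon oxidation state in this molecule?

-1

Tallying each carbon's bonds:
C1: 3C, 1H → 0 − 1 = -1
C2: 4C → 0 = 0
C3: 2C, 1H, 1Cl → 0 − 1 + 1 = 0
C4: 2C, 1H, 1Cl → 0 − 1 + 1 = 0
C5: 1C, 2O, 1F → 0 + 2 + 1 = +3
The lowest value is -1.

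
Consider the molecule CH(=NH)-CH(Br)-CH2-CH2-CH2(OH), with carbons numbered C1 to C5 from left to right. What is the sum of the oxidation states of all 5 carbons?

-4

Assign +1 per bond to O/N/halogen, −1 per bond to H or an electropositive element, and 0 per bond to carbon. Tallying each carbon:
C1: 1C, 1H, 2N → 0 − 1 + 2 = +1
C2: 2C, 1H, 1Br → 0 − 1 + 1 = 0
C3: 2C, 2H → 0 − 2 = -2
C4: 2C, 2H → 0 − 2 = -2
C5: 1C, 2H, 1O → 0 − 2 + 1 = -1
Sum = +1 + 0 − 2 − 2 − 1 = -4.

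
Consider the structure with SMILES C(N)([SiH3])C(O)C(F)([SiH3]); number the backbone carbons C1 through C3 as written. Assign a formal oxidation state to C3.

-1

Count +1 for every bond to an atom more electronegative than carbon and −1 for every bond to one less electronegative; C–C bonds are 0.
C3 has one bond to C (0), one bond to F (+1), one bond to H (-1), one bond to Si (-1).
Oxidation state = 0 + 1 − 1 − 1 = -1.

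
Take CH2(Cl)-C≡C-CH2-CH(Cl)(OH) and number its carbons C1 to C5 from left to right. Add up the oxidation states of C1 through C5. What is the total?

-2

Assign +1 per bond to O/N/halogen, −1 per bond to H or an electropositive element, and 0 per bond to carbon. Tallying each carbon:
C1: 1C, 2H, 1Cl → 0 − 2 + 1 = -1
C2: 4C → 0 = 0
C3: 4C → 0 = 0
C4: 2C, 2H → 0 − 2 = -2
C5: 1C, 1H, 1O, 1Cl → 0 − 1 + 1 + 1 = +1
Sum = -1 + 0 + 0 − 2 + 1 = -2.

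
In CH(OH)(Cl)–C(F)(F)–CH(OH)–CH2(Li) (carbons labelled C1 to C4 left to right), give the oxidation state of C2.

Bonds to more-electronegative neighbours contribute +1 each, bonds to H or metals contribute −1 each, and C–C bonds contribute 0.
C2 has one bond to C (0), one bond to C (0), one bond to F (+1), one bond to F (+1).
Oxidation state = 0 + 0 + 1 + 1 = +2.

+2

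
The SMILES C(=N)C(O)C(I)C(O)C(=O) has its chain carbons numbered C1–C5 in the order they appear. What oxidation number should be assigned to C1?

Bonds to more-electronegative neighbours contribute +1 each, bonds to H or metals contribute −1 each, and C–C bonds contribute 0.
C1 has one bond to C (0), a double bond to N (2×+1 = +2), one bond to H (-1).
Oxidation state = 0 + 2 − 1 = +1.

+1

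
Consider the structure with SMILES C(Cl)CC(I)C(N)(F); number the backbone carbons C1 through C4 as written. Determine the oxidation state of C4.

Assign +1 per bond to O/N/halogen, −1 per bond to H or an electropositive element, and 0 per bond to carbon.
C4 has one bond to C (0), one bond to N (+1), one bond to H (-1), one bond to F (+1).
Oxidation state = 0 + 1 − 1 + 1 = +1.

+1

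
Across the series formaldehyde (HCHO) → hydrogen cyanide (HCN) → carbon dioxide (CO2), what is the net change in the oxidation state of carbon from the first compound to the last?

+4

Carbon oxidation states along the series — formaldehyde: 0, hydrogen cyanide: +2, carbon dioxide: +4.
Net change = +4 − (0) = +4.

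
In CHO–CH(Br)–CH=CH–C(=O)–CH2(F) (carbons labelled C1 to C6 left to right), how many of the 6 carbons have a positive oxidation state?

Tallying each carbon's bonds:
C1: 1C, 1H, 2O → 0 − 1 + 2 = +1
C2: 2C, 1H, 1Br → 0 − 1 + 1 = 0
C3: 3C, 1H → 0 − 1 = -1
C4: 3C, 1H → 0 − 1 = -1
C5: 2C, 2O → 0 + 2 = +2
C6: 1C, 2H, 1F → 0 − 2 + 1 = -1
2 carbons (C1, C5) meet the condition.

2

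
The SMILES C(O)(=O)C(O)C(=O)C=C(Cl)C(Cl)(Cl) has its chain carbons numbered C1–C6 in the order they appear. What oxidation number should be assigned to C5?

C5 has a double bond to C (2×0 = 0), one bond to C (0), one bond to Cl (+1).
Oxidation state = 0 + 0 + 1 = +1.

+1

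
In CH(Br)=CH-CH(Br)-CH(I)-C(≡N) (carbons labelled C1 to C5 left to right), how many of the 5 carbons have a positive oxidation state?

1

Tallying each carbon's bonds:
C1: 2C, 1H, 1Br → 0 − 1 + 1 = 0
C2: 3C, 1H → 0 − 1 = -1
C3: 2C, 1H, 1Br → 0 − 1 + 1 = 0
C4: 2C, 1H, 1I → 0 − 1 + 1 = 0
C5: 1C, 3N → 0 + 3 = +3
1 carbon (C5) meets the condition.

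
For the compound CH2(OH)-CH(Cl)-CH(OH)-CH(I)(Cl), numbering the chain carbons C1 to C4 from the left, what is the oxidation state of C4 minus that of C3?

+1

C4: 1C, 1H, 1Cl, 1I → 0 − 1 + 1 + 1 = +1
C3: 2C, 1H, 1O → 0 − 1 + 1 = 0
Difference: +1 − (0) = +1.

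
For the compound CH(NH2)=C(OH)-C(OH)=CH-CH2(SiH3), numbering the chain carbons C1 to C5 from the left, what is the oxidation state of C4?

Bonds to more-electronegative neighbours contribute +1 each, bonds to H or metals contribute −1 each, and C–C bonds contribute 0.
C4 has a double bond to C (2×0 = 0), one bond to C (0), one bond to H (-1).
Oxidation state = 0 + 0 − 1 = -1.

-1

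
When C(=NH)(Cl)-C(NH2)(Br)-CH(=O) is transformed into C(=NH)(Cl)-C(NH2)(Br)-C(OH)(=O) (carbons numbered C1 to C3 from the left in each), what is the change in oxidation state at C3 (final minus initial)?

+2

Before: C3 has 1 bond to C, 1 bond to H, 2 bonds to O → oxidation state +1.
After: C3 has 1 bond to C, 3 bonds to O → oxidation state +3.
Δ = +3 − (+1) = +2, so this is an oxidation at C3.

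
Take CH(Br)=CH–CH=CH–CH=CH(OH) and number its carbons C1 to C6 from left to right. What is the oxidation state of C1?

0

C1 has a double bond to C (2×0 = 0), one bond to H (-1), one bond to Br (+1).
Oxidation state = 0 − 1 + 1 = 0.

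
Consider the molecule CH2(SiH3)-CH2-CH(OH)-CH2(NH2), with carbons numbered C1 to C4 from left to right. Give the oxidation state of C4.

-1

Each bond to a more electronegative atom (O, N, halogen) counts +1, each bond to a less electronegative atom (H, metal, B, Si) counts −1, and each C–C bond counts 0.
C4 has one bond to C (0), one bond to H (-1), one bond to H (-1), one bond to N (+1).
Oxidation state = 0 − 1 − 1 + 1 = -1.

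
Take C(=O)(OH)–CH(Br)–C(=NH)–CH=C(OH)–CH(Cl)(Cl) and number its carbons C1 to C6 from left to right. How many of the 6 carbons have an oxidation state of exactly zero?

Count +1 for every bond to an atom more electronegative than carbon and −1 for every bond to one less electronegative; C–C bonds are 0. Tallying each carbon:
C1: 1C, 3O → 0 + 3 = +3
C2: 2C, 1H, 1Br → 0 − 1 + 1 = 0
C3: 2C, 2N → 0 + 2 = +2
C4: 3C, 1H → 0 − 1 = -1
C5: 3C, 1O → 0 + 1 = +1
C6: 1C, 1H, 2Cl → 0 − 1 + 2 = +1
1 carbon (C2) meets the condition.

1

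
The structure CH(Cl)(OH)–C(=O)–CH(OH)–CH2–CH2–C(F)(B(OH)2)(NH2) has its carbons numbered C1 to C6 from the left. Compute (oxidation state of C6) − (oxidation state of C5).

C6: 1C, 1N, 1F, 1B → 0 + 1 + 1 − 1 = +1
C5: 2C, 2H → 0 − 2 = -2
Difference: +1 − (-2) = +3.

+3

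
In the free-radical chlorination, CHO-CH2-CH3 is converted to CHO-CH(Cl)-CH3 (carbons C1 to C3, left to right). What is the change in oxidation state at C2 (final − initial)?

Before: C2 has 2 bonds to C, 2 bonds to H → oxidation state -2.
After: C2 has 2 bonds to C, 1 bond to H, 1 bond to Cl → oxidation state 0.
Δ = 0 − (-2) = +2, so this is an oxidation at C2.

+2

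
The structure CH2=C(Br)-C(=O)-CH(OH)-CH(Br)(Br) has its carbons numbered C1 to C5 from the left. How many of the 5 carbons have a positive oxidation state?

Tallying each carbon's bonds:
C1: 2C, 2H → 0 − 2 = -2
C2: 3C, 1Br → 0 + 1 = +1
C3: 2C, 2O → 0 + 2 = +2
C4: 2C, 1H, 1O → 0 − 1 + 1 = 0
C5: 1C, 1H, 2Br → 0 − 1 + 2 = +1
3 carbons (C2, C3, C5) meet the condition.

3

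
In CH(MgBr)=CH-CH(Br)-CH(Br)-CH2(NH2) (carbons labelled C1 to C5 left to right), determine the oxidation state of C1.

-2

C1 has a double bond to C (2×0 = 0), one bond to Mg (-1), one bond to H (-1).
Oxidation state = 0 − 1 − 1 = -2.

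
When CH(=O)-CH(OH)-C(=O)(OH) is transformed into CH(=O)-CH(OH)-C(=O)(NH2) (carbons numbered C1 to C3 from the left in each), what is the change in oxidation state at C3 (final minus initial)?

Before: C3 has 1 bond to C, 3 bonds to O → oxidation state +3.
After: C3 has 1 bond to C, 2 bonds to O, 1 bond to N → oxidation state +3.
Δ = +3 − (+3) = 0, so no net redox change at C3.

0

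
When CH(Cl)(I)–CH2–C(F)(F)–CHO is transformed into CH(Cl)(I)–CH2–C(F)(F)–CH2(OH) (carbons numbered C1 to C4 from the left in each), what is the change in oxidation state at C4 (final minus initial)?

-2

Before: C4 has 1 bond to C, 1 bond to H, 2 bonds to O → oxidation state +1.
After: C4 has 1 bond to C, 2 bonds to H, 1 bond to O → oxidation state -1.
Δ = -1 − (+1) = -2, so this is a reduction at C4.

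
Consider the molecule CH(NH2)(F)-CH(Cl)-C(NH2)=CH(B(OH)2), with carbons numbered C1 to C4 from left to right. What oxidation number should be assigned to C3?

Bonds to more-electronegative neighbours contribute +1 each, bonds to H or metals contribute −1 each, and C–C bonds contribute 0.
C3 has one bond to C (0), a double bond to C (2×0 = 0), one bond to N (+1).
Oxidation state = 0 + 0 + 1 = +1.

+1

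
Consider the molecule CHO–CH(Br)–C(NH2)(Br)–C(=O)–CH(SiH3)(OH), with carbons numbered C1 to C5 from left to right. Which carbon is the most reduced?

Tallying each carbon's bonds:
C1: 1C, 1H, 2O → 0 − 1 + 2 = +1
C2: 2C, 1H, 1Br → 0 − 1 + 1 = 0
C3: 2C, 1N, 1Br → 0 + 1 + 1 = +2
C4: 2C, 2O → 0 + 2 = +2
C5: 1C, 1H, 1O, 1Si → 0 − 1 + 1 − 1 = -1
The most reduced carbon is C5 at -1.

C5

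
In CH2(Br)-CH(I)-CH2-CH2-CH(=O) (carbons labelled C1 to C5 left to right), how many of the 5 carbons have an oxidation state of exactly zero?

Each bond to a more electronegative atom (O, N, halogen) counts +1, each bond to a less electronegative atom (H, metal, B, Si) counts −1, and each C–C bond counts 0. Tallying each carbon:
C1: 1C, 2H, 1Br → 0 − 2 + 1 = -1
C2: 2C, 1H, 1I → 0 − 1 + 1 = 0
C3: 2C, 2H → 0 − 2 = -2
C4: 2C, 2H → 0 − 2 = -2
C5: 1C, 1H, 2O → 0 − 1 + 2 = +1
1 carbon (C2) meets the condition.

1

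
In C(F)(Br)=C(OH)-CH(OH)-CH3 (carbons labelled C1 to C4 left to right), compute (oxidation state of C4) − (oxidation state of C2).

C4: 1C, 3H → 0 − 3 = -3
C2: 3C, 1O → 0 + 1 = +1
Difference: -3 − (+1) = -4.

-4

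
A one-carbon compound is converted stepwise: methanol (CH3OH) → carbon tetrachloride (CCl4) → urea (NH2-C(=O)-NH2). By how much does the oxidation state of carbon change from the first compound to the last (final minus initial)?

+6

Carbon oxidation states along the series — methanol: -2, carbon tetrachloride: +4, urea: +4.
Net change = +4 − (-2) = +6.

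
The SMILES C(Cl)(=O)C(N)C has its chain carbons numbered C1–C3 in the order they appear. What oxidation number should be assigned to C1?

+3

C1 has one bond to C (0), one bond to Cl (+1), a double bond to O (2×+1 = +2).
Oxidation state = 0 + 1 + 2 = +3.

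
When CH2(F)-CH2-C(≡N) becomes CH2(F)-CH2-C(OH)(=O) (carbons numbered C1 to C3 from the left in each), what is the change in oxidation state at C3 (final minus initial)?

0

Before: C3 has 1 bond to C, 3 bonds to N → oxidation state +3.
After: C3 has 1 bond to C, 3 bonds to O → oxidation state +3.
Δ = +3 − (+3) = 0, so no net redox change at C3.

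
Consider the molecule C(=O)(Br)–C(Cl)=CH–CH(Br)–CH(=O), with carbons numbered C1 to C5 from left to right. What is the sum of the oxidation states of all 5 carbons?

+4

Each bond to a more electronegative atom (O, N, halogen) counts +1, each bond to a less electronegative atom (H, metal, B, Si) counts −1, and each C–C bond counts 0. Tallying each carbon:
C1: 1C, 2O, 1Br → 0 + 2 + 1 = +3
C2: 3C, 1Cl → 0 + 1 = +1
C3: 3C, 1H → 0 − 1 = -1
C4: 2C, 1H, 1Br → 0 − 1 + 1 = 0
C5: 1C, 1H, 2O → 0 − 1 + 2 = +1
Sum = +3 + 1 − 1 + 0 + 1 = +4.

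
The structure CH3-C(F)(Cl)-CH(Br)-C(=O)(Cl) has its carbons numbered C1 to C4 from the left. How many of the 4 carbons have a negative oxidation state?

Tallying each carbon's bonds:
C1: 1C, 3H → 0 − 3 = -3
C2: 2C, 1F, 1Cl → 0 + 1 + 1 = +2
C3: 2C, 1H, 1Br → 0 − 1 + 1 = 0
C4: 1C, 2O, 1Cl → 0 + 2 + 1 = +3
1 carbon (C1) meets the condition.

1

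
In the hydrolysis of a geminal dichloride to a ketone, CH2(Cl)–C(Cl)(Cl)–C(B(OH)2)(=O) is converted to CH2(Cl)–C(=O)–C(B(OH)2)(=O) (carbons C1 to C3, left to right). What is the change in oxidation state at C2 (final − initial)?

0

Before: C2 has 2 bonds to C, 2 bonds to Cl → oxidation state +2.
After: C2 has 2 bonds to C, 2 bonds to O → oxidation state +2.
Δ = +2 − (+2) = 0, so no net redox change at C2.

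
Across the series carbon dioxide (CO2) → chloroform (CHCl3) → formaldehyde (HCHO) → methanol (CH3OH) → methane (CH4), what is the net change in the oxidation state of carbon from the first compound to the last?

Carbon oxidation states along the series — carbon dioxide: +4, chloroform: +2, formaldehyde: 0, methanol: -2, methane: -4.
Net change = -4 − (+4) = -8.

-8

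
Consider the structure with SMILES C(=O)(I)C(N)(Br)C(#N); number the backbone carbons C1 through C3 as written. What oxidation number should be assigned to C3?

+3

C3 has one bond to C (0), a triple bond to N (3×+1 = +3).
Oxidation state = 0 + 3 = +3.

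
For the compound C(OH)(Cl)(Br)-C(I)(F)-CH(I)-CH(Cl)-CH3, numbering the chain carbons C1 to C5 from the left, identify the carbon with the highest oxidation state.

Tallying each carbon's bonds:
C1: 1C, 1O, 1Cl, 1Br → 0 + 1 + 1 + 1 = +3
C2: 2C, 1F, 1I → 0 + 1 + 1 = +2
C3: 2C, 1H, 1I → 0 − 1 + 1 = 0
C4: 2C, 1H, 1Cl → 0 − 1 + 1 = 0
C5: 1C, 3H → 0 − 3 = -3
The most oxidised carbon is C1 at +3.

C1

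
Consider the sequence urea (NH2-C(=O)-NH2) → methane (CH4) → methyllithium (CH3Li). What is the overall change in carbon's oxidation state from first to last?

-8

Carbon oxidation states along the series — urea: +4, methane: -4, methyllithium: -4.
Net change = -4 − (+4) = -8.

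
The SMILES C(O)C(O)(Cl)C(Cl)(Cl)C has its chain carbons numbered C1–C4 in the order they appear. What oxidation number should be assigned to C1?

-1

Bonds to more-electronegative neighbours contribute +1 each, bonds to H or metals contribute −1 each, and C–C bonds contribute 0.
C1 has one bond to C (0), one bond to H (-1), one bond to O (+1), one bond to H (-1).
Oxidation state = 0 − 1 + 1 − 1 = -1.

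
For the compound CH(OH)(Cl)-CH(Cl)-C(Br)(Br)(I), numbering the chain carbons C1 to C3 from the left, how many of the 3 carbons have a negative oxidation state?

Each bond to a more electronegative atom (O, N, halogen) counts +1, each bond to a less electronegative atom (H, metal, B, Si) counts −1, and each C–C bond counts 0. Tallying each carbon:
C1: 1C, 1H, 1O, 1Cl → 0 − 1 + 1 + 1 = +1
C2: 2C, 1H, 1Cl → 0 − 1 + 1 = 0
C3: 1C, 2Br, 1I → 0 + 2 + 1 = +3
0 carbons meet the condition.

0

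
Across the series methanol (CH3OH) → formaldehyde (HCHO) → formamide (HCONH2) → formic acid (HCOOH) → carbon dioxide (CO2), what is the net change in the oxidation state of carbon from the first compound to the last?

+6

Carbon oxidation states along the series — methanol: -2, formaldehyde: 0, formamide: +2, formic acid: +2, carbon dioxide: +4.
Net change = +4 − (-2) = +6.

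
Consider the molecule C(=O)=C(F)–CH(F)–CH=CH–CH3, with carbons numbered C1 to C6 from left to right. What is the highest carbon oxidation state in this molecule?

+2

Tallying each carbon's bonds:
C1: 2C, 2O → 0 + 2 = +2
C2: 3C, 1F → 0 + 1 = +1
C3: 2C, 1H, 1F → 0 − 1 + 1 = 0
C4: 3C, 1H → 0 − 1 = -1
C5: 3C, 1H → 0 − 1 = -1
C6: 1C, 3H → 0 − 3 = -3
The highest value is +2.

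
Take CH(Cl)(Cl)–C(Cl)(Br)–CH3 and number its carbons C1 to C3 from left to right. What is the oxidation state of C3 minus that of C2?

C3: 1C, 3H → 0 − 3 = -3
C2: 2C, 1Cl, 1Br → 0 + 1 + 1 = +2
Difference: -3 − (+2) = -5.

-5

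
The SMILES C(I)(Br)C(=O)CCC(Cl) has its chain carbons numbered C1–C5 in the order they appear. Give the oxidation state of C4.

C4 has one bond to C (0), one bond to C (0), one bond to H (-1), one bond to H (-1).
Oxidation state = 0 + 0 − 1 − 1 = -2.

-2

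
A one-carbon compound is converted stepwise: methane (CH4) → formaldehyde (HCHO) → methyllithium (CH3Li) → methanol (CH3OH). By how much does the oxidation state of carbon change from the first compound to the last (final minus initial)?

+2

Carbon oxidation states along the series — methane: -4, formaldehyde: 0, methyllithium: -4, methanol: -2.
Net change = -2 − (-4) = +2.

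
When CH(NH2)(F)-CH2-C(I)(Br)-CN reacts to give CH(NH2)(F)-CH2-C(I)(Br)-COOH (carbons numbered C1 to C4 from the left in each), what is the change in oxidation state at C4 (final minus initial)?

0

Before: C4 has 1 bond to C, 3 bonds to N → oxidation state +3.
After: C4 has 1 bond to C, 3 bonds to O → oxidation state +3.
Δ = +3 − (+3) = 0, so no net redox change at C4.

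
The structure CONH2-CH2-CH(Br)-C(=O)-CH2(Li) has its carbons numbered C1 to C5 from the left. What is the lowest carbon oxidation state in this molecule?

-3

Bonds to more-electronegative neighbours contribute +1 each, bonds to H or metals contribute −1 each, and C–C bonds contribute 0. Tallying each carbon:
C1: 1C, 2O, 1N → 0 + 2 + 1 = +3
C2: 2C, 2H → 0 − 2 = -2
C3: 2C, 1H, 1Br → 0 − 1 + 1 = 0
C4: 2C, 2O → 0 + 2 = +2
C5: 1C, 2H, 1Li → 0 − 2 − 1 = -3
The lowest value is -3.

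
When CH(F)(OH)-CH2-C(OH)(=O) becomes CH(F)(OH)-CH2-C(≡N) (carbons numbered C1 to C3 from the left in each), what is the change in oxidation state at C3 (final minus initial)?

Before: C3 has 1 bond to C, 3 bonds to O → oxidation state +3.
After: C3 has 1 bond to C, 3 bonds to N → oxidation state +3.
Δ = +3 − (+3) = 0, so no net redox change at C3.

0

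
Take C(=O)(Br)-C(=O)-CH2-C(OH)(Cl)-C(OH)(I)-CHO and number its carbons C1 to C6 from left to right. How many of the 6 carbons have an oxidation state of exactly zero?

Count +1 for every bond to an atom more electronegative than carbon and −1 for every bond to one less electronegative; C–C bonds are 0. Tallying each carbon:
C1: 1C, 2O, 1Br → 0 + 2 + 1 = +3
C2: 2C, 2O → 0 + 2 = +2
C3: 2C, 2H → 0 − 2 = -2
C4: 2C, 1O, 1Cl → 0 + 1 + 1 = +2
C5: 2C, 1O, 1I → 0 + 1 + 1 = +2
C6: 1C, 1H, 2O → 0 − 1 + 2 = +1
0 carbons meet the condition.

0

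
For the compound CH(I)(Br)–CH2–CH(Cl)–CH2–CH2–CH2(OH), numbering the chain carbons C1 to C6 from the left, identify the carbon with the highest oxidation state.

Bonds to more-electronegative neighbours contribute +1 each, bonds to H or metals contribute −1 each, and C–C bonds contribute 0. Tallying each carbon:
C1: 1C, 1H, 1Br, 1I → 0 − 1 + 1 + 1 = +1
C2: 2C, 2H → 0 − 2 = -2
C3: 2C, 1H, 1Cl → 0 − 1 + 1 = 0
C4: 2C, 2H → 0 − 2 = -2
C5: 2C, 2H → 0 − 2 = -2
C6: 1C, 2H, 1O → 0 − 2 + 1 = -1
The most oxidised carbon is C1 at +1.

C1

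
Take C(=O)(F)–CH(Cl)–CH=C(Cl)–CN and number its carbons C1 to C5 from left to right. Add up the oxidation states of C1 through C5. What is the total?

Tallying each carbon's bonds:
C1: 1C, 2O, 1F → 0 + 2 + 1 = +3
C2: 2C, 1H, 1Cl → 0 − 1 + 1 = 0
C3: 3C, 1H → 0 − 1 = -1
C4: 3C, 1Cl → 0 + 1 = +1
C5: 1C, 3N → 0 + 3 = +3
Sum = +3 + 0 − 1 + 1 + 3 = +6.

+6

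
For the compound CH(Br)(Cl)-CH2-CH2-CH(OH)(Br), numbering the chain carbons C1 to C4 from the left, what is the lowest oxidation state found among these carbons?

Assign +1 per bond to O/N/halogen, −1 per bond to H or an electropositive element, and 0 per bond to carbon. Tallying each carbon:
C1: 1C, 1H, 1Cl, 1Br → 0 − 1 + 1 + 1 = +1
C2: 2C, 2H → 0 − 2 = -2
C3: 2C, 2H → 0 − 2 = -2
C4: 1C, 1H, 1O, 1Br → 0 − 1 + 1 + 1 = +1
The lowest value is -2.

-2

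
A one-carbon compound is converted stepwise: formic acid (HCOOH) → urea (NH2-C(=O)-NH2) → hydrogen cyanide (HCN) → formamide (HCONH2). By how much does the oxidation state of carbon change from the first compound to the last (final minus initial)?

0

Carbon oxidation states along the series — formic acid: +2, urea: +4, hydrogen cyanide: +2, formamide: +2.
Net change = +2 − (+2) = 0.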